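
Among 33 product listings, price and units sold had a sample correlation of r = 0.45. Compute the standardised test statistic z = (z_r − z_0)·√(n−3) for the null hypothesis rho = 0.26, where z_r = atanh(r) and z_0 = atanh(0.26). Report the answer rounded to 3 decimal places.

1.197

Fisher z: atanh(0.45) = 0.484700, atanh(0.26) = 0.266108
z = (z_r − z_0)·√(n−3) = (0.484700 − 0.266108)·√30 = 0.218592 · 5.477226 = 1.197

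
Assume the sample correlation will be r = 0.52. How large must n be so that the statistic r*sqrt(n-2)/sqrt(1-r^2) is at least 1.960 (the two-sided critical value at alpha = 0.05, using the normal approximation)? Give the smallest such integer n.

13

Need r·√(n−2)/√(1−r²) ≥ 1.960
√(n−2) ≥ 1.960·√(1−0.2704) / 0.52 = 1.960·0.854166 / 0.52 = 3.2195
n−2 ≥ 10.3652  ⇒  n ≥ 12.3652
Smallest integer n = 13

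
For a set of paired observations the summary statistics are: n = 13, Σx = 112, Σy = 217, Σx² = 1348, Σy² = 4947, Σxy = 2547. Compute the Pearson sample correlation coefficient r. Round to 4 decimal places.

S_xy = nΣxy − ΣxΣy = 13·2547 − 112·217 = 33111 − 24304 = 8807
S_xx = nΣx² − (Σx)² = 13·1348 − 112² = 17524 − 12544 = 4980
S_yy = nΣy² − (Σy)² = 13·4947 − 217² = 64311 − 47089 = 17222
r = S_xy / √(S_xx·S_yy) = 8807 / √(4980·17222) = 8807 / √85765560 = 8807 / 9260.9697 = 0.9510

0.9510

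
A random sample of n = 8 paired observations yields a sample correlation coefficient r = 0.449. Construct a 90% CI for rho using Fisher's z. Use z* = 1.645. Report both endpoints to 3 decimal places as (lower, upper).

(-0.247, 0.839)

Fisher z: z_r = atanh(r) = ½·ln((1+0.449)/(1−0.449)) = 0.483447
SE(z) = 1/√(n−3) = 1/√5 = 0.447214
90% ⇒ z* = 1.645; margin = 1.645·0.447214 = 0.735667
CI on z-scale: (-0.252220, 1.219114)
Back-transform: tanh(-0.252220) = -0.247004, tanh(1.219114) = 0.839393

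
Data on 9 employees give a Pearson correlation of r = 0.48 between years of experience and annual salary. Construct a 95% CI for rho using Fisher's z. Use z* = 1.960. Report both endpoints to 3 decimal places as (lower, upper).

(-0.270, 0.868)

z_r = atanh(0.48) = 0.522984;  SE = 1/√(n−3) = 1/√6 = 0.408248
z-limits: 0.522984 ± 1.960·0.408248 = 0.522984 ± 0.800166 = [-0.277182, 1.323150]
ρ-limits: (tanh -0.277182, tanh 1.323150) = (-0.270, 0.868)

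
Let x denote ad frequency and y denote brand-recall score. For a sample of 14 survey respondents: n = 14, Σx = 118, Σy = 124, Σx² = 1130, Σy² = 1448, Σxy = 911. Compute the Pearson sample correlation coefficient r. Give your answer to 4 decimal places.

S_xy = nΣxy − ΣxΣy = 14·911 − 118·124 = 12754 − 14632 = -1878
S_xx = nΣx² − (Σx)² = 14·1130 − 118² = 15820 − 13924 = 1896
S_yy = nΣy² − (Σy)² = 14·1448 − 124² = 20272 − 15376 = 4896
r = S_xy / √(S_xx·S_yy) = -1878 / √(1896·4896) = -1878 / √9282816 = -1878 / 3046.7714 = -0.6164

-0.6164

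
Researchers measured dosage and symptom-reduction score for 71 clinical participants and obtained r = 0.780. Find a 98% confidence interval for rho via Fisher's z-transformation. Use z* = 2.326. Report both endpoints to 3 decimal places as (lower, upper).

Fisher z: z_r = atanh(r) = ½·ln((1+0.780)/(1−0.780)) = 1.045371
SE(z) = 1/√(n−3) = 1/√68 = 0.121268
98% ⇒ z* = 2.326; margin = 2.326·0.121268 = 0.282069
CI on z-scale: (0.763302, 1.327440)
Back-transform: tanh(0.763302) = 0.643018, tanh(1.327440) = 0.868622

(0.643, 0.869)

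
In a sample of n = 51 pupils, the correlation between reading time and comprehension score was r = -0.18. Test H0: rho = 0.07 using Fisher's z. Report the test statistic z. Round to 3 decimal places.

-1.747

Fisher z: atanh(-0.18) = -0.181983, atanh(0.07) = 0.070115
z = (z_r − z_0)·√(n−3) = (-0.181983 − 0.070115)·√48 = -0.252098 · 6.928203 = -1.747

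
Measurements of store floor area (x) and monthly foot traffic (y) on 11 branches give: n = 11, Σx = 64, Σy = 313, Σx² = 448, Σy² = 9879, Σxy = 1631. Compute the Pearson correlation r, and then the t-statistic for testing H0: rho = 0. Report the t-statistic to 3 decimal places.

Numerator: nΣxy − (Σx)(Σy) = 11·1631 − (64)(313) = -2091
Denominator: √[(nΣx²−(Σx)²)(nΣy²−(Σy)²)]
  nΣx²−(Σx)² = 11·448 − 4096 = 832;  nΣy²−(Σy)² = 11·9879 − 97969 = 10700
  √(832·10700) = √8902400 = 2983.6890
r = -2091 / 2983.6890 = -0.7008
t = r·√(n−2)/√(1−r²) = -0.7008·√9 / √(1−0.491121) = -2.102400 / 0.713358 = -2.947

-2.947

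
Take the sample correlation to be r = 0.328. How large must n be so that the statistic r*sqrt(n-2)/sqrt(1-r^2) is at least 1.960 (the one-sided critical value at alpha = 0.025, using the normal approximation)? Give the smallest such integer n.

r√(n−2)/√(1−r²) ≥ 1.960  ⇔  n−2 ≥ (1.960)²·(1−r²)/r²
(1−r²)/r² = (1−0.107584)/0.107584 = 8.2951
n ≥ 2 + 3.8416·8.2951 = 2 + 31.8665 = 33.8665
⌈33.8665⌉ = 34

34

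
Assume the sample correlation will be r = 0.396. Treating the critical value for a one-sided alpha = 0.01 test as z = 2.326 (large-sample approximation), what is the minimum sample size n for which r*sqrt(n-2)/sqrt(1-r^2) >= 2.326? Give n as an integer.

r√(n−2)/√(1−r²) ≥ 2.326  ⇔  n−2 ≥ (2.326)²·(1−r²)/r²
(1−r²)/r² = (1−0.156816)/0.156816 = 5.3769
n ≥ 2 + 5.410276·5.3769 = 2 + 29.0905 = 31.0905
⌈31.0905⌉ = 32

32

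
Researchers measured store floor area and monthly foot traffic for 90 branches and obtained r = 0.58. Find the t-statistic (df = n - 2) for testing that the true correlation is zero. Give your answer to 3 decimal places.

t = r·√(n−2) / √(1−r²) with r = 0.58, n = 90
  = 0.58·√88 / √(1 − 0.3364)
  = 0.58·9.380832 / 0.814616
  = 5.440883 / 0.814616 = 6.679

6.679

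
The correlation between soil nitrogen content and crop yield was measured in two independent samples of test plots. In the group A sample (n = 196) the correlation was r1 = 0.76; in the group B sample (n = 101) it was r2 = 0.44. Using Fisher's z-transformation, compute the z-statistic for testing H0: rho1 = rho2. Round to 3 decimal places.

z1 = atanh(0.76) = 0.996215,  z2 = atanh(0.44) = 0.472231
SE = √(1/(n1−3) + 1/(n2−3)) = √(1/193 + 1/98) = √(0.0051813 + 0.0102041) = √0.0153854 = 0.124038
z = (z1 − z2)/SE = (0.996215 − 0.472231) / 0.124038 = 0.523984 / 0.124038 = 4.224

4.224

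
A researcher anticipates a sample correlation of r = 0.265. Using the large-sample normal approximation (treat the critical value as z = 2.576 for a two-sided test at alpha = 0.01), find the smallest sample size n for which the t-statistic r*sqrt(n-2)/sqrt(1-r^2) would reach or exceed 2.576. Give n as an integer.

90

r√(n−2)/√(1−r²) ≥ 2.576  ⇔  n−2 ≥ (2.576)²·(1−r²)/r²
(1−r²)/r² = (1−0.070225)/0.070225 = 13.2399
n ≥ 2 + 6.635776·13.2399 = 2 + 87.8570 = 89.8570
⌈89.8570⌉ = 90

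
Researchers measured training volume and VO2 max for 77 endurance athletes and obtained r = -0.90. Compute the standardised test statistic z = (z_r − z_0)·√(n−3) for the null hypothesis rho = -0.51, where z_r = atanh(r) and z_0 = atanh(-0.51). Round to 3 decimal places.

-7.824

z_r = atanh(-0.90) = -1.472219,  z_0 = atanh(-0.51) = -0.562730
SE = 1/√(n−3) = 1/√74 = 0.116248
z = (z_r − z_0)/SE = (-1.472219 − (-0.562730)) / 0.116248 = -0.909489 / 0.116248 = -7.824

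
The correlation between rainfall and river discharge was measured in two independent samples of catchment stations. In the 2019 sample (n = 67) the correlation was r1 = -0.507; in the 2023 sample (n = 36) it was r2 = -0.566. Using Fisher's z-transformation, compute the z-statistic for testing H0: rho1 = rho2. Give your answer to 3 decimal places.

z1 = atanh(-0.507) = -0.558684,  z2 = atanh(-0.566) = -0.641618
SE = √(1/(n1−3) + 1/(n2−3)) = √(1/64 + 1/33) = √(0.0156250 + 0.0303030) = √0.0459280 = 0.214308
z = (z1 − z2)/SE = (-0.558684 − (-0.641618)) / 0.214308 = 0.082934 / 0.214308 = 0.387

0.387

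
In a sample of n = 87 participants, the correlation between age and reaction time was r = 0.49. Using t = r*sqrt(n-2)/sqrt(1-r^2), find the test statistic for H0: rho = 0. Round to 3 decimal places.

1 − r² = 1 − 0.2401 = 0.7599;  √(1−r²) = 0.871722
√(n−2) = √85 = 9.219544
t = r·√(n−2)/√(1−r²) = 0.49 · 9.219544 / 0.871722 = 5.182

5.182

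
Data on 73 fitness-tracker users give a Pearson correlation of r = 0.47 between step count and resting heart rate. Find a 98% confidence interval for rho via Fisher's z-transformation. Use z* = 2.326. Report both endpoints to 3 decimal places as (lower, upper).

(0.228, 0.657)

Fisher z: z_r = atanh(r) = ½·ln((1+0.47)/(1−0.47)) = 0.510070
SE(z) = 1/√(n−3) = 1/√70 = 0.119523
98% ⇒ z* = 2.326; margin = 2.326·0.119523 = 0.278010
CI on z-scale: (0.232060, 0.788080)
Back-transform: tanh(0.232060) = 0.227982, tanh(0.788080) = 0.657320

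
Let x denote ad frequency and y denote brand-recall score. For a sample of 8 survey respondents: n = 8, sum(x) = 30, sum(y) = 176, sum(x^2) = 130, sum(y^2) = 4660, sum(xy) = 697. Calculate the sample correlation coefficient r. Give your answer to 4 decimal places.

0.3151

Numerator: nΣxy − (Σx)(Σy) = 8·697 − (30)(176) = 296
Denominator: √[(nΣx²−(Σx)²)(nΣy²−(Σy)²)]
  nΣx²−(Σx)² = 8·130 − 900 = 140;  nΣy²−(Σy)² = 8·4660 − 30976 = 6304
  √(140·6304) = √882560 = 939.4466
r = 296 / 939.4466 = 0.3151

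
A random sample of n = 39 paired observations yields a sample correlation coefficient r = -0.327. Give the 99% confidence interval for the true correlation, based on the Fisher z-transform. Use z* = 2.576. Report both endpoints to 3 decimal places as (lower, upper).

(-0.646, 0.090)

z_r = atanh(-0.327) = -0.339465;  SE = 1/√(n−3) = 1/√36 = 0.166667
z-limits: -0.339465 ± 2.576·0.166667 = -0.339465 ± 0.429334 = [-0.768799, 0.089869]
ρ-limits: (tanh -0.768799, tanh 0.089869) = (-0.646, 0.090)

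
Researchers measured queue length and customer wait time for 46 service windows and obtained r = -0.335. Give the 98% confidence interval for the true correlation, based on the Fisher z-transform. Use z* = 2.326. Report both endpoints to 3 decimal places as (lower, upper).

Fisher z: z_r = atanh(r) = ½·ln((1+(-0.335))/(1−(-0.335))) = -0.348450
SE(z) = 1/√(n−3) = 1/√43 = 0.152499
98% ⇒ z* = 2.326; margin = 2.326·0.152499 = 0.354713
CI on z-scale: (-0.703163, 0.006263)
Back-transform: tanh(-0.703163) = -0.606372, tanh(0.006263) = 0.006263

(-0.606, 0.006)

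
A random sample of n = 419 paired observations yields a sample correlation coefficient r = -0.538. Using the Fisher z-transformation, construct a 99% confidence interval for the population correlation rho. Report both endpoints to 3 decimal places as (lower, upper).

(-0.622, -0.442)

z_r = atanh(-0.538) = -0.601337;  SE = 1/√(n−3) = 1/√416 = 0.049029
z-limits: -0.601337 ± 2.576·0.049029 = -0.601337 ± 0.126299 = [-0.727636, -0.475038]
ρ-limits: (tanh -0.727636, tanh -0.475038) = (-0.622, -0.442)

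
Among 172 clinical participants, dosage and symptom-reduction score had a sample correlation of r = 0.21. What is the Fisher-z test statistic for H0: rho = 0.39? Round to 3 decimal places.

-2.582

z_r = atanh(0.21) = 0.213171,  z_0 = atanh(0.39) = 0.411800
SE = 1/√(n−3) = 1/√169 = 0.076923
z = (z_r − z_0)/SE = (0.213171 − 0.411800) / 0.076923 = -0.198629 / 0.076923 = -2.582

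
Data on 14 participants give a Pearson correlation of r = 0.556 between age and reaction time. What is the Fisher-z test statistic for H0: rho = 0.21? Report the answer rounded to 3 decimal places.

1.373

Fisher z: atanh(0.556) = 0.627025, atanh(0.21) = 0.213171
z = (z_r − z_0)·√(n−3) = (0.627025 − 0.213171)·√11 = 0.413854 · 3.316625 = 1.373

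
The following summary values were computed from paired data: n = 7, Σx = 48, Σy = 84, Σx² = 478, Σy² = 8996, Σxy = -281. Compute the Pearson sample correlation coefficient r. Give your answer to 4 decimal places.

-0.7859

S_xy = nΣxy − ΣxΣy = 7·(-281) − 48·84 = -1967 − 4032 = -5999
S_xx = nΣx² − (Σx)² = 7·478 − 48² = 3346 − 2304 = 1042
S_yy = nΣy² − (Σy)² = 7·8996 − 84² = 62972 − 7056 = 55916
r = S_xy / √(S_xx·S_yy) = -5999 / √(1042·55916) = -5999 / √58264472 = -5999 / 7633.1168 = -0.7859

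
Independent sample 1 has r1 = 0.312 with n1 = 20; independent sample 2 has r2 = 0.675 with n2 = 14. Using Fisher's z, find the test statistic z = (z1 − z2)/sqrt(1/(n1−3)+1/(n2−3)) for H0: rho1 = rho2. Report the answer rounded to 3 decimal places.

Fisher z-transforms: z1 = atanh(0.312) = 0.322760, z2 = atanh(0.675) = 0.819872; difference d = -0.497112
Var(d) = 1/17 + 1/11 = 0.0588235 + 0.0909091 = 0.1497326
z = d/√Var(d) = -0.497112 / √0.1497326 = -0.497112 / 0.386953 = -1.285

-1.285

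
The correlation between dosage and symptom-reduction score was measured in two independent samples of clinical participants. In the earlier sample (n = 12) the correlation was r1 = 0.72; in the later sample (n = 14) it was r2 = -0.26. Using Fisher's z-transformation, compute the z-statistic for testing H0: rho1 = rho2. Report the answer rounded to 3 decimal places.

Fisher z-transforms: z1 = atanh(0.72) = 0.907645, z2 = atanh(-0.26) = -0.266108; difference d = 1.173753
Var(d) = 1/9 + 1/11 = 0.1111111 + 0.0909091 = 0.2020202
z = d/√Var(d) = 1.173753 / √0.2020202 = 1.173753 / 0.449467 = 2.611

2.611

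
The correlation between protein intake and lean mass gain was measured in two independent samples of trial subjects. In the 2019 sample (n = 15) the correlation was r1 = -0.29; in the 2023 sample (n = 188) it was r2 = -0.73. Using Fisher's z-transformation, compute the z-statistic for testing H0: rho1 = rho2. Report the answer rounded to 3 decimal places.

2.115

Fisher z-transforms: z1 = atanh(-0.29) = -0.298566, z2 = atanh(-0.73) = -0.928727; difference d = 0.630161
Var(d) = 1/12 + 1/185 = 0.0833333 + 0.0054054 = 0.0887387
z = d/√Var(d) = 0.630161 / √0.0887387 = 0.630161 / 0.297890 = 2.115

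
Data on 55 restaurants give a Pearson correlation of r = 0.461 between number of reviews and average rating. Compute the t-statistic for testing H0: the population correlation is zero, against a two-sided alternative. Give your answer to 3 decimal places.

t = r·√(n−2) / √(1−r²) with r = 0.461, n = 55
  = 0.461·√53 / √(1 − 0.212521)
  = 0.461·7.280110 / 0.887400
  = 3.356131 / 0.887400 = 3.782

3.782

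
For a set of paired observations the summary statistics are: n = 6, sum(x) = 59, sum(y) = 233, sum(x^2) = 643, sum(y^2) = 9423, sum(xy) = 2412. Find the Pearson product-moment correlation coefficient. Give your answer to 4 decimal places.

Numerator: nΣxy − (Σx)(Σy) = 6·2412 − (59)(233) = 725
Denominator: √[(nΣx²−(Σx)²)(nΣy²−(Σy)²)]
  nΣx²−(Σx)² = 6·643 − 3481 = 377;  nΣy²−(Σy)² = 6·9423 − 54289 = 2249
  √(377·2249) = √847873 = 920.8002
r = 725 / 920.8002 = 0.7874

0.7874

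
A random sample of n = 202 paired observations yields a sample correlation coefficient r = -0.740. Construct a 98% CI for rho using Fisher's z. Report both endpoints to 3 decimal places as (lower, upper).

z_r = atanh(-0.740) = -0.950479;  SE = 1/√(n−3) = 1/√199 = 0.070888
z-limits: -0.950479 ± 2.326·0.070888 = -0.950479 ± 0.164885 = [-1.115364, -0.785594]
ρ-limits: (tanh -1.115364, tanh -0.785594) = (-0.806, -0.656)

(-0.806, -0.656)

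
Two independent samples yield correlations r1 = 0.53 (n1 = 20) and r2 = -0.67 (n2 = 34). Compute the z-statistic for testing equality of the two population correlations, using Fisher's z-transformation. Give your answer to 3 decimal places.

Fisher z-transforms: z1 = atanh(0.53) = 0.590145, z2 = atanh(-0.67) = -0.810743; difference d = 1.400888
Var(d) = 1/17 + 1/31 = 0.0588235 + 0.0322581 = 0.0910816
z = d/√Var(d) = 1.400888 / √0.0910816 = 1.400888 / 0.301797 = 4.642

4.642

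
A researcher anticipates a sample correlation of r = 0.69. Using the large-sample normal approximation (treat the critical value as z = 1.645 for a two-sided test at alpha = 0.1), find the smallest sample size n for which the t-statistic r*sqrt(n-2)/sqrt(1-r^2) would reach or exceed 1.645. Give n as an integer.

r√(n−2)/√(1−r²) ≥ 1.645  ⇔  n−2 ≥ (1.645)²·(1−r²)/r²
(1−r²)/r² = (1−0.4761)/0.4761 = 1.1004
n ≥ 2 + 2.706025·1.1004 = 2 + 2.9777 = 4.9777
⌈4.9777⌉ = 5

5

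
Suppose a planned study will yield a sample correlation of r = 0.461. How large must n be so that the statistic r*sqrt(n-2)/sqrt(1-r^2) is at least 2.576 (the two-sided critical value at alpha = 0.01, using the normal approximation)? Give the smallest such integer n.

r√(n−2)/√(1−r²) ≥ 2.576  ⇔  n−2 ≥ (2.576)²·(1−r²)/r²
(1−r²)/r² = (1−0.212521)/0.212521 = 3.7054
n ≥ 2 + 6.635776·3.7054 = 2 + 24.5882 = 26.5882
⌈26.5882⌉ = 27

27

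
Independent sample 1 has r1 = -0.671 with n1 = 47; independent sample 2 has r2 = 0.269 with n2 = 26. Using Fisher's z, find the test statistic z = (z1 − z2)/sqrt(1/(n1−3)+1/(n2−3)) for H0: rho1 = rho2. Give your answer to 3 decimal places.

-4.230

z1 = atanh(-0.671) = -0.812560,  z2 = atanh(0.269) = 0.275786
SE = √(1/(n1−3) + 1/(n2−3)) = √(1/44 + 1/23) = √(0.0227273 + 0.0434783) = √0.0662056 = 0.257304
z = (z1 − z2)/SE = (-0.812560 − 0.275786) / 0.257304 = -1.088346 / 0.257304 = -4.230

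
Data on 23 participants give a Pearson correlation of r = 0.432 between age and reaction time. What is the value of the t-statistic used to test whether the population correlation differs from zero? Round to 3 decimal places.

2.195

1 − r² = 1 − 0.186624 = 0.813376;  √(1−r²) = 0.901874
√(n−2) = √21 = 4.582576
t = r·√(n−2)/√(1−r²) = 0.432 · 4.582576 / 0.901874 = 2.195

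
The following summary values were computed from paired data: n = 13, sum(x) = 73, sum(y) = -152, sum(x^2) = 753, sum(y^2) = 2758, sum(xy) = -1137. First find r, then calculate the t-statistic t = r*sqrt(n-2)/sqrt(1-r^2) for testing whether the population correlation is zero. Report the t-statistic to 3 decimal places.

-1.858

S_xy = nΣxy − ΣxΣy = 13·(-1137) − 73·(-152) = -14781 − (-11096) = -3685
S_xx = nΣx² − (Σx)² = 13·753 − 73² = 9789 − 5329 = 4460
S_yy = nΣy² − (Σy)² = 13·2758 − (-152)² = 35854 − 23104 = 12750
r = S_xy / √(S_xx·S_yy) = -3685 / √(4460·12750) = -3685 / √56865000 = -3685 / 7540.8885 = -0.4887
t = r·√(n−2)/√(1−r²) = -0.4887·√11 / √(1−0.238828) = -1.620835 / 0.872452 = -1.858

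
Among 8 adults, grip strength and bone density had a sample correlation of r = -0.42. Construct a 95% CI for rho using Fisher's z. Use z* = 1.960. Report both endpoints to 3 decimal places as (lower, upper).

(-0.868, 0.404)

z_r = atanh(-0.42) = -0.447692;  SE = 1/√(n−3) = 1/√5 = 0.447214
z-limits: -0.447692 ± 1.960·0.447214 = -0.447692 ± 0.876539 = [-1.324231, 0.428847]
ρ-limits: (tanh -1.324231, tanh 0.428847) = (-0.868, 0.404)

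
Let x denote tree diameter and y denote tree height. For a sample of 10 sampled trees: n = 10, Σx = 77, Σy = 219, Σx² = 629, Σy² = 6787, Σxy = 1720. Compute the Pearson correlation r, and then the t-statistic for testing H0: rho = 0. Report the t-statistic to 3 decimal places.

Numerator: nΣxy − (Σx)(Σy) = 10·1720 − (77)(219) = 337
Denominator: √[(nΣx²−(Σx)²)(nΣy²−(Σy)²)]
  nΣx²−(Σx)² = 10·629 − 5929 = 361;  nΣy²−(Σy)² = 10·6787 − 47961 = 19909
  √(361·19909) = √7187149 = 2680.8859
r = 337 / 2680.8859 = 0.1257
t = r·√(n−2)/√(1−r²) = 0.1257·√8 / √(1−0.015800) = 0.355533 / 0.992069 = 0.358

0.358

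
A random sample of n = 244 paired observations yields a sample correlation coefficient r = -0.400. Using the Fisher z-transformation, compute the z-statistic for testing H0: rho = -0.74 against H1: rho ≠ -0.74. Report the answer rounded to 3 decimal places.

8.179

z_r = atanh(-0.400) = -0.423649,  z_0 = atanh(-0.74) = -0.950479
SE = 1/√(n−3) = 1/√241 = 0.064416
z = (z_r − z_0)/SE = (-0.423649 − (-0.950479)) / 0.064416 = 0.526830 / 0.064416 = 8.179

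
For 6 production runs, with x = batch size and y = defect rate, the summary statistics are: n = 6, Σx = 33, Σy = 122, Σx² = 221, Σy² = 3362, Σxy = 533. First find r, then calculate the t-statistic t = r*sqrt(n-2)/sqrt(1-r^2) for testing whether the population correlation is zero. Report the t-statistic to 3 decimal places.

-2.198

Numerator: nΣxy − (Σx)(Σy) = 6·533 − (33)(122) = -828
Denominator: √[(nΣx²−(Σx)²)(nΣy²−(Σy)²)]
  nΣx²−(Σx)² = 6·221 − 1089 = 237;  nΣy²−(Σy)² = 6·3362 − 14884 = 5288
  √(237·5288) = √1253256 = 1119.4892
r = -828 / 1119.4892 = -0.7396
t = r·√(n−2)/√(1−r²) = -0.7396·√4 / √(1−0.547008) = -1.479200 / 0.673047 = -2.198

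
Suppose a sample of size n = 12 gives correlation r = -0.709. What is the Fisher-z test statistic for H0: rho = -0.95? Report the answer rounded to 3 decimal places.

2.840

z_r = atanh(-0.709) = -0.885170,  z_0 = atanh(-0.95) = -1.831781
SE = 1/√(n−3) = 1/√9 = 0.333333
z = (z_r − z_0)/SE = (-0.885170 − (-1.831781)) / 0.333333 = 0.946611 / 0.333333 = 2.840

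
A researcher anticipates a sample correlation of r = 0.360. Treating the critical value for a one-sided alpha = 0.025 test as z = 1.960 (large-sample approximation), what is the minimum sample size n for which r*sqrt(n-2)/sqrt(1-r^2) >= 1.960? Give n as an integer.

r√(n−2)/√(1−r²) ≥ 1.960  ⇔  n−2 ≥ (1.960)²·(1−r²)/r²
(1−r²)/r² = (1−0.129600)/0.129600 = 6.7160
n ≥ 2 + 3.8416·6.7160 = 2 + 25.8002 = 27.8002
⌈27.8002⌉ = 28

28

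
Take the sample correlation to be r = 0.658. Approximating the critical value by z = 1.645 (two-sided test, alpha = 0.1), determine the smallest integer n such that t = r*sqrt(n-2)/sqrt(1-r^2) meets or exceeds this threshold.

Need r·√(n−2)/√(1−r²) ≥ 1.645
√(n−2) ≥ 1.645·√(1−0.432964) / 0.658 = 1.645·0.753018 / 0.658 = 1.8825
n−2 ≥ 3.5438  ⇒  n ≥ 5.5438
Smallest integer n = 6

6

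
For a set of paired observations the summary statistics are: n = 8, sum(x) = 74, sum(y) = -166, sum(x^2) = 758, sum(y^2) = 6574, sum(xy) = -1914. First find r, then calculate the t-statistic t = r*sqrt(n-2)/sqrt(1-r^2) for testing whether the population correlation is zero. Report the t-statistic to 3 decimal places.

S_xy = nΣxy − ΣxΣy = 8·(-1914) − 74·(-166) = -15312 − (-12284) = -3028
S_xx = nΣx² − (Σx)² = 8·758 − 74² = 6064 − 5476 = 588
S_yy = nΣy² − (Σy)² = 8·6574 − (-166)² = 52592 − 27556 = 25036
r = S_xy / √(S_xx·S_yy) = -3028 / √(588·25036) = -3028 / √14721168 = -3028 / 3836.8174 = -0.7892
t = r·√(n−2)/√(1−r²) = -0.7892·√6 / √(1−0.622837) = -1.933137 / 0.614136 = -3.148

-3.148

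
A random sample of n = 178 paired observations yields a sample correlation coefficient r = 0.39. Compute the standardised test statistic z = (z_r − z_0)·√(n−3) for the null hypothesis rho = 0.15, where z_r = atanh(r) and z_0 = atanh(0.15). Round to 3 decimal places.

Fisher z: atanh(0.39) = 0.411800, atanh(0.15) = 0.151140
z = (z_r − z_0)·√(n−3) = (0.411800 − 0.151140)·√175 = 0.260660 · 13.228757 = 3.448

3.448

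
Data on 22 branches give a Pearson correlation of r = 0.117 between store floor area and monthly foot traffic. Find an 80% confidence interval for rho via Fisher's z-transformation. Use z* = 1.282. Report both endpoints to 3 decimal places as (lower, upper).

(-0.175, 0.390)

z_r = atanh(0.117) = 0.117538;  SE = 1/√(n−3) = 1/√19 = 0.229416
z-limits: 0.117538 ± 1.282·0.229416 = 0.117538 ± 0.294111 = [-0.176573, 0.411649]
ρ-limits: (tanh -0.176573, tanh 0.411649) = (-0.175, 0.390)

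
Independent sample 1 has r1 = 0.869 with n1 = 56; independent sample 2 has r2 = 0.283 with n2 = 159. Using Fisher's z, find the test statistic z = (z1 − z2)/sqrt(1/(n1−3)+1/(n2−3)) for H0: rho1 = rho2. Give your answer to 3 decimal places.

6.529

Fisher z-transforms: z1 = atanh(0.869) = 1.328981, z2 = atanh(0.283) = 0.290940; difference d = 1.038041
Var(d) = 1/53 + 1/156 = 0.0188679 + 0.0064103 = 0.0252782
z = d/√Var(d) = 1.038041 / √0.0252782 = 1.038041 / 0.158991 = 6.529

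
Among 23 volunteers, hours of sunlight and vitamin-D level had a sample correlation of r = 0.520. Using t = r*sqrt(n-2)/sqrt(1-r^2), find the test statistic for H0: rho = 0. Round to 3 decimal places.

2.790

t = r·√(n−2) / √(1−r²) with r = 0.520, n = 23
  = 0.520·√21 / √(1 − 0.270400)
  = 0.520·4.582576 / 0.854166
  = 2.382940 / 0.854166 = 2.790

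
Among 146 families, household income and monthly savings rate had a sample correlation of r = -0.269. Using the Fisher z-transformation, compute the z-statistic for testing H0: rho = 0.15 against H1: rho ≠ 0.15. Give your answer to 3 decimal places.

Fisher z: atanh(-0.269) = -0.275786, atanh(0.15) = 0.151140
z = (z_r − z_0)·√(n−3) = (-0.275786 − 0.151140)·√143 = -0.426926 · 11.958261 = -5.105

-5.105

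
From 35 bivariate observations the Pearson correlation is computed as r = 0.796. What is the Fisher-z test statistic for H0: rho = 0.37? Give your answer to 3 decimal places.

Fisher z: atanh(0.796) = 1.087599, atanh(0.37) = 0.388423
z = (z_r − z_0)·√(n−3) = (1.087599 − 0.388423)·√32 = 0.699176 · 5.656854 = 3.955

3.955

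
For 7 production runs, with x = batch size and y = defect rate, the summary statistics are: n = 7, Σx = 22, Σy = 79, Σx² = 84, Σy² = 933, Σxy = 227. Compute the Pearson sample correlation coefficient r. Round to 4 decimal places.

Numerator: nΣxy − (Σx)(Σy) = 7·227 − (22)(79) = -149
Denominator: √[(nΣx²−(Σx)²)(nΣy²−(Σy)²)]
  nΣx²−(Σx)² = 7·84 − 484 = 104;  nΣy²−(Σy)² = 7·933 − 6241 = 290
  √(104·290) = √30160 = 173.6663
r = -149 / 173.6663 = -0.8580

-0.8580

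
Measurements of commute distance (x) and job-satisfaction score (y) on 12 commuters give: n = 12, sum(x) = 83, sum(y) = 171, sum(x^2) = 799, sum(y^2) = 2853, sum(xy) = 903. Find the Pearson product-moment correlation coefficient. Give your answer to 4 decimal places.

-0.9143

Numerator: nΣxy − (Σx)(Σy) = 12·903 − (83)(171) = -3357
Denominator: √[(nΣx²−(Σx)²)(nΣy²−(Σy)²)]
  nΣx²−(Σx)² = 12·799 − 6889 = 2699;  nΣy²−(Σy)² = 12·2853 − 29241 = 4995
  √(2699·4995) = √13481505 = 3671.7169
r = -3357 / 3671.7169 = -0.9143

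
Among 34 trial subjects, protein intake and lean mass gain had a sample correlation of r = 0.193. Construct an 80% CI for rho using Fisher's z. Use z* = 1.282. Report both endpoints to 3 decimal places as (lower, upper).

Fisher z: z_r = atanh(r) = ½·ln((1+0.193)/(1−0.193)) = 0.195451
SE(z) = 1/√(n−3) = 1/√31 = 0.179605
80% ⇒ z* = 1.282; margin = 1.282·0.179605 = 0.230254
CI on z-scale: (-0.034803, 0.425705)
Back-transform: tanh(-0.034803) = -0.034789, tanh(0.425705) = 0.401726

(-0.035, 0.402)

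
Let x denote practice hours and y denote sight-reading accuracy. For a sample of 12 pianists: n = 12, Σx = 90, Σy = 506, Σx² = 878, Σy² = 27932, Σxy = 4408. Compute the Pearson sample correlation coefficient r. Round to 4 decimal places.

Numerator: nΣxy − (Σx)(Σy) = 12·4408 − (90)(506) = 7356
Denominator: √[(nΣx²−(Σx)²)(nΣy²−(Σy)²)]
  nΣx²−(Σx)² = 12·878 − 8100 = 2436;  nΣy²−(Σy)² = 12·27932 − 256036 = 79148
  √(2436·79148) = √192804528 = 13885.4070
r = 7356 / 13885.4070 = 0.5298

0.5298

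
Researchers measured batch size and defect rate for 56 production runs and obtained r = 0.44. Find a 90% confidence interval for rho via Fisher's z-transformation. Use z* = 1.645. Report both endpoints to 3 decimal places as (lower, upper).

(0.241, 0.603)

Fisher z: z_r = atanh(r) = ½·ln((1+0.44)/(1−0.44)) = 0.472231
SE(z) = 1/√(n−3) = 1/√53 = 0.137361
90% ⇒ z* = 1.645; margin = 1.645·0.137361 = 0.225959
CI on z-scale: (0.246272, 0.698190)
Back-transform: tanh(0.246272) = 0.241411, tanh(0.698190) = 0.603218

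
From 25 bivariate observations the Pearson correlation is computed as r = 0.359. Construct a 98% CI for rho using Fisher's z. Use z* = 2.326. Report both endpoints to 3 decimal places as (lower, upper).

(-0.120, 0.702)

z_r = atanh(0.359) = 0.375737;  SE = 1/√(n−3) = 1/√22 = 0.213201
z-limits: 0.375737 ± 2.326·0.213201 = 0.375737 ± 0.495906 = [-0.120169, 0.871643]
ρ-limits: (tanh -0.120169, tanh 0.871643) = (-0.120, 0.702)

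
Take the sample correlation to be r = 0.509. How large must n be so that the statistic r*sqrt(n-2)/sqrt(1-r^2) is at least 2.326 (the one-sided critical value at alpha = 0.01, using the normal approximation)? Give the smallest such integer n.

r√(n−2)/√(1−r²) ≥ 2.326  ⇔  n−2 ≥ (2.326)²·(1−r²)/r²
(1−r²)/r² = (1−0.259081)/0.259081 = 2.8598
n ≥ 2 + 5.410276·2.8598 = 2 + 15.4723 = 17.4723
⌈17.4723⌉ = 18

18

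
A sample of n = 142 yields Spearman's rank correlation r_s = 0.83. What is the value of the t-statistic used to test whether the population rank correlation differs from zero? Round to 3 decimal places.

17.607

1 − r_s² = 1 − 0.6889 = 0.3111;  √(1−r_s²) = 0.557763
√(n−2) = √140 = 11.832160
t = r_s·√(n−2)/√(1−r_s²) = 0.83 · 11.832160 / 0.557763 = 17.607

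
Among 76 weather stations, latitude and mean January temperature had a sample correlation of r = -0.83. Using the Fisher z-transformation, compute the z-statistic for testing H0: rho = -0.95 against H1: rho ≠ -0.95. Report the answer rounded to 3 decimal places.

z_r = atanh(-0.83) = -1.188136,  z_0 = atanh(-0.95) = -1.831781
SE = 1/√(n−3) = 1/√73 = 0.117041
z = (z_r − z_0)/SE = (-1.188136 − (-1.831781)) / 0.117041 = 0.643645 / 0.117041 = 5.499

5.499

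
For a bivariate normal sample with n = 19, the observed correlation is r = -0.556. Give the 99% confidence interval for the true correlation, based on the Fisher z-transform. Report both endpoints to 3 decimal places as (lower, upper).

z_r = atanh(-0.556) = -0.627025;  SE = 1/√(n−3) = 1/√16 = 0.250000
z-limits: -0.627025 ± 2.576·0.250000 = -0.627025 ± 0.644000 = [-1.271025, 0.016975]
ρ-limits: (tanh -1.271025, tanh 0.016975) = (-0.854, 0.017)

(-0.854, 0.017)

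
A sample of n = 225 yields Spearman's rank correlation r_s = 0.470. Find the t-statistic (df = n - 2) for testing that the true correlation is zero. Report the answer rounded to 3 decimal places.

7.952

t = r_s·√(n−2) / √(1−r_s²) with r_s = 0.470, n = 225
  = 0.470·√223 / √(1 − 0.220900)
  = 0.470·14.933185 / 0.882666
  = 7.018597 / 0.882666 = 7.952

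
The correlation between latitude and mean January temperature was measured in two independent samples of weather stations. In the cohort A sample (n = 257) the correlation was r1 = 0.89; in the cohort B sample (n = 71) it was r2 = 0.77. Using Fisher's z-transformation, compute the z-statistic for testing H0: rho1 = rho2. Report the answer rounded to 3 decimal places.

2.941

Fisher z-transforms: z1 = atanh(0.89) = 1.421926, z2 = atanh(0.77) = 1.020328; difference d = 0.401598
Var(d) = 1/254 + 1/68 = 0.0039370 + 0.0147059 = 0.0186429
z = d/√Var(d) = 0.401598 / √0.0186429 = 0.401598 / 0.136539 = 2.941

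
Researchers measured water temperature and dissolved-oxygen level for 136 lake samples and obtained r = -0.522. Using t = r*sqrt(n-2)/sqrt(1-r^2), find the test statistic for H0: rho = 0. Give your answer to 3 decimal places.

-7.084

t = r·√(n−2) / √(1−r²) with r = -0.522, n = 136
  = -0.522·√134 / √(1 − 0.272484)
  = -0.522·11.575837 / 0.852945
  = -6.042587 / 0.852945 = -7.084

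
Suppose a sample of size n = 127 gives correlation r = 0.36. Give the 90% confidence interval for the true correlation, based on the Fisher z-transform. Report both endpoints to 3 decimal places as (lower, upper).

(0.225, 0.481)

z_r = atanh(0.36) = 0.376886;  SE = 1/√(n−3) = 1/√124 = 0.089803
z-limits: 0.376886 ± 1.645·0.089803 = 0.376886 ± 0.147726 = [0.229160, 0.524612]
ρ-limits: (tanh 0.229160, tanh 0.524612) = (0.225, 0.481)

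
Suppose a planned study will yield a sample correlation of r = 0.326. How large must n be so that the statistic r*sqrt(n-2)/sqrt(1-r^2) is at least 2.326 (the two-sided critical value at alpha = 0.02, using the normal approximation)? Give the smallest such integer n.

r√(n−2)/√(1−r²) ≥ 2.326  ⇔  n−2 ≥ (2.326)²·(1−r²)/r²
(1−r²)/r² = (1−0.106276)/0.106276 = 8.4095
n ≥ 2 + 5.410276·8.4095 = 2 + 45.4977 = 47.4977
⌈47.4977⌉ = 48

48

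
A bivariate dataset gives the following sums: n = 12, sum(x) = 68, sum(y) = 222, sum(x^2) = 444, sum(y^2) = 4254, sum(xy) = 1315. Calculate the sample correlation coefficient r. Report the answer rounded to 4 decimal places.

0.6138

Numerator: nΣxy − (Σx)(Σy) = 12·1315 − (68)(222) = 684
Denominator: √[(nΣx²−(Σx)²)(nΣy²−(Σy)²)]
  nΣx²−(Σx)² = 12·444 − 4624 = 704;  nΣy²−(Σy)² = 12·4254 − 49284 = 1764
  √(704·1764) = √1241856 = 1114.3859
r = 684 / 1114.3859 = 0.6138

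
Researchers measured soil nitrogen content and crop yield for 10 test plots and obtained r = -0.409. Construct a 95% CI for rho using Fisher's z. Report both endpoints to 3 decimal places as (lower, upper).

(-0.826, 0.297)

z_r = atanh(-0.409) = -0.434410;  SE = 1/√(n−3) = 1/√7 = 0.377964
z-limits: -0.434410 ± 1.960·0.377964 = -0.434410 ± 0.740809 = [-1.175219, 0.306399]
ρ-limits: (tanh -1.175219, tanh 0.306399) = (-0.826, 0.297)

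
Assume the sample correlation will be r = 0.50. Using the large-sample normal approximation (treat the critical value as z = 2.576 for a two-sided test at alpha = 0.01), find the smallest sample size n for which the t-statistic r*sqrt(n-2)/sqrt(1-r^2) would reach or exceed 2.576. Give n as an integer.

Need r·√(n−2)/√(1−r²) ≥ 2.576
√(n−2) ≥ 2.576·√(1−0.2500) / 0.50 = 2.576·0.866025 / 0.50 = 4.4618
n−2 ≥ 19.9077  ⇒  n ≥ 21.9077
Smallest integer n = 22

22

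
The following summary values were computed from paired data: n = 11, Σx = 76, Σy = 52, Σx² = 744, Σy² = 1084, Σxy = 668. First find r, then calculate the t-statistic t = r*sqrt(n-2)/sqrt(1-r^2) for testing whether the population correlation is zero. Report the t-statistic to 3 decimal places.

S_xy = nΣxy − ΣxΣy = 11·668 − 76·52 = 7348 − 3952 = 3396
S_xx = nΣx² − (Σx)² = 11·744 − 76² = 8184 − 5776 = 2408
S_yy = nΣy² − (Σy)² = 11·1084 − 52² = 11924 − 2704 = 9220
r = S_xy / √(S_xx·S_yy) = 3396 / √(2408·9220) = 3396 / √22201760 = 3396 / 4711.8744 = 0.7207
t = r·√(n−2)/√(1−r²) = 0.7207·√9 / √(1−0.519408) = 2.162100 / 0.693247 = 3.119

3.119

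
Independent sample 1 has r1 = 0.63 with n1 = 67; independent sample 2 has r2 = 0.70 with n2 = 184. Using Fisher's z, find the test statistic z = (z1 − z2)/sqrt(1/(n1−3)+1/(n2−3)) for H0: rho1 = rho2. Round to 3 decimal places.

Fisher z-transforms: z1 = atanh(0.63) = 0.741416, z2 = atanh(0.70) = 0.867301; difference d = -0.125885
Var(d) = 1/64 + 1/181 = 0.0156250 + 0.0055249 = 0.0211499
z = d/√Var(d) = -0.125885 / √0.0211499 = -0.125885 / 0.145430 = -0.866

-0.866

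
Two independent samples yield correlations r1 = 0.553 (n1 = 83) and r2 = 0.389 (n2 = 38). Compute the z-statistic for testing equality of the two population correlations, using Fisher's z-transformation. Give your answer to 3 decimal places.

Fisher z-transforms: z1 = atanh(0.553) = 0.622693, z2 = atanh(0.389) = 0.410621; difference d = 0.212072
Var(d) = 1/80 + 1/35 = 0.0125000 + 0.0285714 = 0.0410714
z = d/√Var(d) = 0.212072 / √0.0410714 = 0.212072 / 0.202661 = 1.046

1.046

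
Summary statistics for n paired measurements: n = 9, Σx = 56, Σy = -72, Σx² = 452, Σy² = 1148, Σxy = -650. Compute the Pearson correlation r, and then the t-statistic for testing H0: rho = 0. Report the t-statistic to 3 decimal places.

Numerator: nΣxy − (Σx)(Σy) = 9·(-650) − (56)(-72) = -1818
Denominator: √[(nΣx²−(Σx)²)(nΣy²−(Σy)²)]
  nΣx²−(Σx)² = 9·452 − 3136 = 932;  nΣy²−(Σy)² = 9·1148 − 5184 = 5148
  √(932·5148) = √4797936 = 2190.4191
r = -1818 / 2190.4191 = -0.8300
t = r·√(n−2)/√(1−r²) = -0.8300·√7 / √(1−0.688900) = -2.195974 / 0.557763 = -3.937

-3.937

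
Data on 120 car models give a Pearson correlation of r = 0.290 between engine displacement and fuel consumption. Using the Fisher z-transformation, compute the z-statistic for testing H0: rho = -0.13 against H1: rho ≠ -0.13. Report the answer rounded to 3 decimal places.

4.644

Fisher z: atanh(0.290) = 0.298566, atanh(-0.13) = -0.130740
z = (z_r − z_0)·√(n−3) = (0.298566 − (-0.130740))·√117 = 0.429306 · 10.816654 = 4.644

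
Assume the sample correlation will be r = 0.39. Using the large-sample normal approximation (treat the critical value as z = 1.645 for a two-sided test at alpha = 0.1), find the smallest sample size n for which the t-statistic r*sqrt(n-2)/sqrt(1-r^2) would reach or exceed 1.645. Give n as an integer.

r√(n−2)/√(1−r²) ≥ 1.645  ⇔  n−2 ≥ (1.645)²·(1−r²)/r²
(1−r²)/r² = (1−0.1521)/0.1521 = 5.5746
n ≥ 2 + 2.706025·5.5746 = 2 + 15.0850 = 17.0850
⌈17.0850⌉ = 18

18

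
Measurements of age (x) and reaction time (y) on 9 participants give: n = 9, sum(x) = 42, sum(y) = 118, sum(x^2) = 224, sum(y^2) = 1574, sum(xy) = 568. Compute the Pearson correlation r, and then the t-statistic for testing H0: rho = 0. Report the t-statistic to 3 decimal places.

2.156

Numerator: nΣxy − (Σx)(Σy) = 9·568 − (42)(118) = 156
Denominator: √[(nΣx²−(Σx)²)(nΣy²−(Σy)²)]
  nΣx²−(Σx)² = 9·224 − 1764 = 252;  nΣy²−(Σy)² = 9·1574 − 13924 = 242
  √(252·242) = √60984 = 246.9494
r = 156 / 246.9494 = 0.6317
t = r·√(n−2)/√(1−r²) = 0.6317·√7 / √(1−0.399045) = 1.671321 / 0.775213 = 2.156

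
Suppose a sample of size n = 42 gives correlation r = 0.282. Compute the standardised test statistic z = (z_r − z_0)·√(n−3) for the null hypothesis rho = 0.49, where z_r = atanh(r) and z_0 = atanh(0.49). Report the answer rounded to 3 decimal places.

-1.538

z_r = atanh(0.282) = 0.289854,  z_0 = atanh(0.49) = 0.536060
SE = 1/√(n−3) = 1/√39 = 0.160128
z = (z_r − z_0)/SE = (0.289854 − 0.536060) / 0.160128 = -0.246206 / 0.160128 = -1.538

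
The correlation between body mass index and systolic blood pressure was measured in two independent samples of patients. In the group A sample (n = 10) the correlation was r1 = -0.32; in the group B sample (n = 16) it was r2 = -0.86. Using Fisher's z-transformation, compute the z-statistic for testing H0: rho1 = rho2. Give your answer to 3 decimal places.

2.051

z1 = atanh(-0.32) = -0.331647,  z2 = atanh(-0.86) = -1.293345
SE = √(1/(n1−3) + 1/(n2−3)) = √(1/7 + 1/13) = √(0.1428571 + 0.0769231) = √0.2197802 = 0.468807
z = (z1 − z2)/SE = (-0.331647 − (-1.293345)) / 0.468807 = 0.961698 / 0.468807 = 2.051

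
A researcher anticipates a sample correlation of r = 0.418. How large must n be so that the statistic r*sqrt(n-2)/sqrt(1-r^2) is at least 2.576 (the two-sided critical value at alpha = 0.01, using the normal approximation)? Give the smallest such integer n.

r√(n−2)/√(1−r²) ≥ 2.576  ⇔  n−2 ≥ (2.576)²·(1−r²)/r²
(1−r²)/r² = (1−0.174724)/0.174724 = 4.7233
n ≥ 2 + 6.635776·4.7233 = 2 + 31.3428 = 33.3428
⌈33.3428⌉ = 34

34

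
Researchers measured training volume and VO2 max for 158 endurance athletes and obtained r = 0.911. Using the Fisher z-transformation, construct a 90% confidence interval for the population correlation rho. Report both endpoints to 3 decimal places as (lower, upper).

(0.886, 0.931)

Fisher z: z_r = atanh(r) = ½·ln((1+0.911)/(1−0.911)) = 1.533373
SE(z) = 1/√(n−3) = 1/√155 = 0.080322
90% ⇒ z* = 1.645; margin = 1.645·0.080322 = 0.132130
CI on z-scale: (1.401243, 1.665503)
Back-transform: tanh(1.401243) = 0.885620, tanh(1.665503) = 0.930955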